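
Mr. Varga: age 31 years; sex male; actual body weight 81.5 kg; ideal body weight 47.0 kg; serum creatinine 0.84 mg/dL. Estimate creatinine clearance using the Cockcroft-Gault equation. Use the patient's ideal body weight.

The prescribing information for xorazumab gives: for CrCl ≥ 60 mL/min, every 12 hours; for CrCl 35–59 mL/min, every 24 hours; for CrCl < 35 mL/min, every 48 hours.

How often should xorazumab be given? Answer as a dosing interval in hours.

every 12 hours

CrCl = (140 − 31) × 47 / (72 × 0.84) = 5123.0 / 60.48 ≈ 84.7 mL/min
CrCl ≈ 85 mL/min → bracket ≥ 60 mL/min → every 12 hours.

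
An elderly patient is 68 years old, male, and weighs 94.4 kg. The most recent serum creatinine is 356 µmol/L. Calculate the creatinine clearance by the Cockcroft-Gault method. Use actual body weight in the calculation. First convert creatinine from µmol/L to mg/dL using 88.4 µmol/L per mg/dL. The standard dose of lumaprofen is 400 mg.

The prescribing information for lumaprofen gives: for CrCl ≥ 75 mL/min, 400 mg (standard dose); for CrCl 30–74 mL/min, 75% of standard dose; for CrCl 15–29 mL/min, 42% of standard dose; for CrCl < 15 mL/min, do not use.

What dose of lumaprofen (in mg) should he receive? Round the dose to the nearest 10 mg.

SCr = 356 / 88.4 = 4.027 mg/dL
CrCl = (140 − 68) × 94.4 / (72 × 4.027) = 6796.8 / 289.94 ≈ 23.4 mL/min
CrCl ≈ 23 mL/min → bracket 15–29 mL/min.
42% of 400 mg = 168 mg → 170 mg

170 mg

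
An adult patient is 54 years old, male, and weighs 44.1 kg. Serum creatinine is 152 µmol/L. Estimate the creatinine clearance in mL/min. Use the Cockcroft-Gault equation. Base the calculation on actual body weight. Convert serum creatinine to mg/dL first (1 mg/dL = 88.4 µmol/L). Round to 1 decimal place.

30.6 mL/min

SCr = 152 / 88.4 = 1.719 mg/dL
CrCl = (140 − 54) × 44.1 / (72 × 1.719) = 3792.6 / 123.77 ≈ 30.6 mL/min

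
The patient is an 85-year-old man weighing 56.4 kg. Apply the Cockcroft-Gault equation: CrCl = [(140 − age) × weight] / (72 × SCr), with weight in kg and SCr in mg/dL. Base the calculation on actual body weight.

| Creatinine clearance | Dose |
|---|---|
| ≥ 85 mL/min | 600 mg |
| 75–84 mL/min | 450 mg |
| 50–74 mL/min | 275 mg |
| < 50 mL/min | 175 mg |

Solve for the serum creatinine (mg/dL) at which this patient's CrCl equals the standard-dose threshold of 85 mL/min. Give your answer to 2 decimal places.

Standard dose requires CrCl ≥ 85 mL/min.
Set (140 − 85) × 56.4 / (72 × SCr) = 85
SCr = (140 − 85) × 56.4 / (72 × 85) = 0.507 mg/dL

0.51 mg/dL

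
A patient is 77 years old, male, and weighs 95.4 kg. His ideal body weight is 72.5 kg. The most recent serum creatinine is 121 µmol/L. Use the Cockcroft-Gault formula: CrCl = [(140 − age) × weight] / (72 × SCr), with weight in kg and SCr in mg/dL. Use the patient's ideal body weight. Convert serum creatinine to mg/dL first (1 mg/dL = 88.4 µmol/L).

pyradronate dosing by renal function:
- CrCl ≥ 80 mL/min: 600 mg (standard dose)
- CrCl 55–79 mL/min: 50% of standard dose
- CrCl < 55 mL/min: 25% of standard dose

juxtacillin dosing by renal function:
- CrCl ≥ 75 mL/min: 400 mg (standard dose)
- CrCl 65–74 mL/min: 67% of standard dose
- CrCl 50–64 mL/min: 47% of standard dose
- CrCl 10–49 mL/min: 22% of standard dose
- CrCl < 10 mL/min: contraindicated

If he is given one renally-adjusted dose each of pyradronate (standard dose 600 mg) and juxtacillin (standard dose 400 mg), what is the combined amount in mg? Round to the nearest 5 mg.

SCr = 121 / 88.4 = 1.369 mg/dL
CrCl = (140 − 77) × 72.5 / (72 × 1.369) = 4567.5 / 98.57 ≈ 46.3 mL/min
CrCl ≈ 46 mL/min.
pyradronate: < 55 mL/min → 25% of 600 mg = 150 mg.
juxtacillin: 10–49 mL/min → 22% of 400 mg = 88 mg.
Total = 150 + 88 = 238 mg.

240 mg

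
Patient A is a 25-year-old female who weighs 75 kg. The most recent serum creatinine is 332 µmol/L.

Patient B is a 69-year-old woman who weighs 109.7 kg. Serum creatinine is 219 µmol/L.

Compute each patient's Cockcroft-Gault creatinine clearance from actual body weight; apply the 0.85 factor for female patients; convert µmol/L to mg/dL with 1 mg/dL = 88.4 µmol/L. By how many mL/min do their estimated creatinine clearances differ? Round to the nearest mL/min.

10 mL/min

Patient A: SCr = 332 / 88.4 = 3.756 mg/dL
Patient A: CrCl = (140 − 25) × 75 / (72 × 3.756) × 0.85 = 8625.0 / 270.43 × 0.85 ≈ 27.1 mL/min
Patient B: SCr = 219 / 88.4 = 2.477 mg/dL
Patient B: CrCl = (140 − 69) × 109.7 / (72 × 2.477) × 0.85 = 7788.7 / 178.34 × 0.85 ≈ 37.1 mL/min
|27.1 − 37.1| = 10.0 mL/min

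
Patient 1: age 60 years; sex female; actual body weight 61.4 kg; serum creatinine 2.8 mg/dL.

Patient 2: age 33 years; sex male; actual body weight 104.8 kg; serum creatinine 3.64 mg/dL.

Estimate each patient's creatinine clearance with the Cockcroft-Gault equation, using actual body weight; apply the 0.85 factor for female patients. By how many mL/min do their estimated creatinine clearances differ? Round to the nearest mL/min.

Patient 1: CrCl = (140 − 60) × 61.4 / (72 × 2.8) × 0.85 = 4912.0 / 201.60 × 0.85 ≈ 20.7 mL/min
Patient 2: CrCl = (140 − 33) × 104.8 / (72 × 3.64) = 11213.6 / 262.08 ≈ 42.8 mL/min
|20.7 − 42.8| = 22.1 mL/min

22 mL/min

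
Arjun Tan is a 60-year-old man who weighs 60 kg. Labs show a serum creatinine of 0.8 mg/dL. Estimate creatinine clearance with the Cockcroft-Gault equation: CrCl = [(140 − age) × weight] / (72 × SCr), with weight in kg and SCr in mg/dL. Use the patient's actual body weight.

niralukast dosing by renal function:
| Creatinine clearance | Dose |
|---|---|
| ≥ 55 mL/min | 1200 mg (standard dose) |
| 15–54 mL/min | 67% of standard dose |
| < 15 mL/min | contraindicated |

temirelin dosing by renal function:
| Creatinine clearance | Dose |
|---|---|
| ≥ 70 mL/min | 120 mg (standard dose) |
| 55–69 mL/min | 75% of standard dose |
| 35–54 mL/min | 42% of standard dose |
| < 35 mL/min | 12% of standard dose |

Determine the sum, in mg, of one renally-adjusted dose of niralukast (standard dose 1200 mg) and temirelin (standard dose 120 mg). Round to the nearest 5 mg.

1320 mg

CrCl = (140 − 60) × 60 / (72 × 0.8) = 4800.0 / 57.60 ≈ 83.3 mL/min
CrCl ≈ 83 mL/min.
niralukast: ≥ 55 mL/min → 100% of 1200 mg = 1200 mg.
temirelin: ≥ 70 mL/min → 100% of 120 mg = 120 mg.
Total = 1200 + 120 = 1320 mg.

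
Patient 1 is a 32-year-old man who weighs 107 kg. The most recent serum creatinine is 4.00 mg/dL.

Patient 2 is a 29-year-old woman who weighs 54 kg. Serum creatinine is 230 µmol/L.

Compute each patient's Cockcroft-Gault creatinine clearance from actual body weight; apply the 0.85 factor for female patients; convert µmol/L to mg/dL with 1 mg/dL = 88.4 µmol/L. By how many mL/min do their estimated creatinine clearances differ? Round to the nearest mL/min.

13 mL/min

Patient 1: CrCl = (140 − 32) × 107 / (72 × 4) = 11556.0 / 288.00 ≈ 40.1 mL/min
Patient 2: SCr = 230 / 88.4 = 2.602 mg/dL
Patient 2: CrCl = (140 − 29) × 54 / (72 × 2.602) × 0.85 = 5994.0 / 187.34 × 0.85 ≈ 27.2 mL/min
|40.1 − 27.2| = 12.9 mL/min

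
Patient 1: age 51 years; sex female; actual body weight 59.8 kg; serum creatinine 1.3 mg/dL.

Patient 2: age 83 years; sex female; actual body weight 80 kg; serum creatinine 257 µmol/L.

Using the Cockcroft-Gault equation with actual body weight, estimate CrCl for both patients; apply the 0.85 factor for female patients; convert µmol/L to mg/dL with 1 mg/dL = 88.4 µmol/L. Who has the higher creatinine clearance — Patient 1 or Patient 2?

Patient 1

Patient 1: CrCl = (140 − 51) × 59.8 / (72 × 1.3) × 0.85 = 5322.2 / 93.60 × 0.85 ≈ 48.3 mL/min
Patient 2: SCr = 257 / 88.4 = 2.907 mg/dL
Patient 2: CrCl = (140 − 83) × 80 / (72 × 2.907) × 0.85 = 4560.0 / 209.30 × 0.85 ≈ 18.5 mL/min
48.3 vs 18.5 mL/min → Patient 1 is higher.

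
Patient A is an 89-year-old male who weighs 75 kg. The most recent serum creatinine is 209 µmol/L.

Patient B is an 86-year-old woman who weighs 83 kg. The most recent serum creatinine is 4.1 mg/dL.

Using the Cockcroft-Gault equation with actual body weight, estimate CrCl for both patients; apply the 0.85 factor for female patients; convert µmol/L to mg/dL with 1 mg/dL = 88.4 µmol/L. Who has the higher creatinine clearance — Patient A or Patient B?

Patient A

Patient A: SCr = 209 / 88.4 = 2.364 mg/dL
Patient A: CrCl = (140 − 89) × 75 / (72 × 2.364) = 3825.0 / 170.21 ≈ 22.5 mL/min
Patient B: CrCl = (140 − 86) × 83 / (72 × 4.1) × 0.85 = 4482.0 / 295.20 × 0.85 ≈ 12.9 mL/min
22.5 vs 12.9 mL/min → Patient A is higher.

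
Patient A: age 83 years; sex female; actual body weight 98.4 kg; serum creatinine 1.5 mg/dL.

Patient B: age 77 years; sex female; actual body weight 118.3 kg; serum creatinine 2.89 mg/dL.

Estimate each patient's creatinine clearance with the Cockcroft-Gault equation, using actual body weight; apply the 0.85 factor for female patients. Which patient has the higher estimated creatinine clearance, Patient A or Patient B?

Patient A: CrCl = (140 − 83) × 98.4 / (72 × 1.5) × 0.85 = 5608.8 / 108.00 × 0.85 ≈ 44.1 mL/min
Patient B: CrCl = (140 − 77) × 118.3 / (72 × 2.89) × 0.85 = 7452.9 / 208.08 × 0.85 ≈ 30.4 mL/min
44.1 vs 30.4 mL/min → Patient A is higher.

Patient A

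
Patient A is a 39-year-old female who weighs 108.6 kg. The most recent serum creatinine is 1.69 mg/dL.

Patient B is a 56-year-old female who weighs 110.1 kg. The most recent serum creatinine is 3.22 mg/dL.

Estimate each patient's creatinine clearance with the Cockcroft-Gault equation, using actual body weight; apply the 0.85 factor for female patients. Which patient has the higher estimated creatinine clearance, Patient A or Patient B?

Patient A

Patient A: CrCl = (140 − 39) × 108.6 / (72 × 1.69) × 0.85 = 10968.6 / 121.68 × 0.85 ≈ 76.6 mL/min
Patient B: CrCl = (140 − 56) × 110.1 / (72 × 3.22) × 0.85 = 9248.4 / 231.84 × 0.85 ≈ 33.9 mL/min
76.6 vs 33.9 mL/min → Patient A is higher.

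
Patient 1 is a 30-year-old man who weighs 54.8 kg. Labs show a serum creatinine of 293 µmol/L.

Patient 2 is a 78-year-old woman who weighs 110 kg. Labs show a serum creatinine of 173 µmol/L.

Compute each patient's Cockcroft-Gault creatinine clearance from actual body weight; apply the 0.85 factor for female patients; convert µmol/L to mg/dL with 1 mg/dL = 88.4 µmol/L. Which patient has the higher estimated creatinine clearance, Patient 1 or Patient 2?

Patient 1: SCr = 293 / 88.4 = 3.314 mg/dL
Patient 1: CrCl = (140 − 30) × 54.8 / (72 × 3.314) = 6028.0 / 238.61 ≈ 25.3 mL/min
Patient 2: SCr = 173 / 88.4 = 1.957 mg/dL
Patient 2: CrCl = (140 − 78) × 110 / (72 × 1.957) × 0.85 = 6820.0 / 140.90 × 0.85 ≈ 41.1 mL/min
25.3 vs 41.1 mL/min → Patient 2 is higher.

Patient 2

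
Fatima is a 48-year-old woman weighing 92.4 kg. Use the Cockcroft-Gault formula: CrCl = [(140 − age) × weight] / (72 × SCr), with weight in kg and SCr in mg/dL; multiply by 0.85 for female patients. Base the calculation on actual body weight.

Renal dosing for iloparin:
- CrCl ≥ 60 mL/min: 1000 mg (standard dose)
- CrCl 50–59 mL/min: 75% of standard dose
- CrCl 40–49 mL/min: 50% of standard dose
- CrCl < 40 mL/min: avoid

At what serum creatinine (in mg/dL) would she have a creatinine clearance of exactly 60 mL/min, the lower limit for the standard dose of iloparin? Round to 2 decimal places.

Standard dose requires CrCl ≥ 60 mL/min.
Set (140 − 48) × 92.4 × 0.85 / (72 × SCr) = 60
SCr = (140 − 48) × 92.4 × 0.85 / (72 × 60) = 1.673 mg/dL

1.67 mg/dL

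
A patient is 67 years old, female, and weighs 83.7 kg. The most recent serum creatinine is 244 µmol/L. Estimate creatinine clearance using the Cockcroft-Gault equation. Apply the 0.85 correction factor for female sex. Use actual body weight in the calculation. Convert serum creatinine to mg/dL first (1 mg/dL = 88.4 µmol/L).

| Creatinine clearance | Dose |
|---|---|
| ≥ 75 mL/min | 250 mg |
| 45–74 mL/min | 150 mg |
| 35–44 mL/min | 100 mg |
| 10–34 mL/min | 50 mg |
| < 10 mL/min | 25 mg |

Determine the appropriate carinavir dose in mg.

SCr = 244 / 88.4 = 2.76 mg/dL
CrCl = (140 − 67) × 83.7 / (72 × 2.76) × 0.85 = 6110.1 / 198.72 × 0.85 ≈ 26.1 mL/min
CrCl ≈ 26 mL/min → bracket 10–34 mL/min.
Dose for this bracket: 50 mg.

50 mg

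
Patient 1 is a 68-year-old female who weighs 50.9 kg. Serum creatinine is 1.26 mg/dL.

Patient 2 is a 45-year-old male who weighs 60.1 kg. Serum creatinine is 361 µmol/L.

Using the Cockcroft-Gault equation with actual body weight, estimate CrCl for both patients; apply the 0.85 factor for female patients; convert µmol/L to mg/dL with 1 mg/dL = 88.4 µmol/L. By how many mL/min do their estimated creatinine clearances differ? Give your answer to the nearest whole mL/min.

Patient 1: CrCl = (140 − 68) × 50.9 / (72 × 1.26) × 0.85 = 3664.8 / 90.72 × 0.85 ≈ 34.3 mL/min
Patient 2: SCr = 361 / 88.4 = 4.084 mg/dL
Patient 2: CrCl = (140 − 45) × 60.1 / (72 × 4.084) = 5709.5 / 294.05 ≈ 19.4 mL/min
|34.3 − 19.4| = 14.9 mL/min

15 mL/min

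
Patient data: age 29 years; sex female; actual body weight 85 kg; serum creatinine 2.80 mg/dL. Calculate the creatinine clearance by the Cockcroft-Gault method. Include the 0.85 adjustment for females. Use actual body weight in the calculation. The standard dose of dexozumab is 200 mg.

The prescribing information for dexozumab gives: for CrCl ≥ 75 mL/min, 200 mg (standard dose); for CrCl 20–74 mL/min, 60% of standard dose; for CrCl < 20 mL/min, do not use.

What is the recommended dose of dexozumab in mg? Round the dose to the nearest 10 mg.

120 mg

CrCl = (140 − 29) × 85 / (72 × 2.8) × 0.85 = 9435.0 / 201.60 × 0.85 ≈ 39.8 mL/min
CrCl ≈ 40 mL/min → bracket 20–74 mL/min.
60% of 200 mg = 120 mg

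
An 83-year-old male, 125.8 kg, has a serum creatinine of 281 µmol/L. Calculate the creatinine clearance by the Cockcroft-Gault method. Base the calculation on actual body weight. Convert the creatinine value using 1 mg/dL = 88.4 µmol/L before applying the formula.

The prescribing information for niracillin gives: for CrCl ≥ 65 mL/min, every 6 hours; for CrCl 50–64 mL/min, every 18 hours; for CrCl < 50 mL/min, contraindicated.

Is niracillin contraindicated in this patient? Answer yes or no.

SCr = 281 / 88.4 = 3.179 mg/dL
CrCl = (140 − 83) × 125.8 / (72 × 3.179) = 7170.6 / 228.89 ≈ 31.3 mL/min
CrCl ≈ 31 mL/min, which is < 50 mL/min.

yes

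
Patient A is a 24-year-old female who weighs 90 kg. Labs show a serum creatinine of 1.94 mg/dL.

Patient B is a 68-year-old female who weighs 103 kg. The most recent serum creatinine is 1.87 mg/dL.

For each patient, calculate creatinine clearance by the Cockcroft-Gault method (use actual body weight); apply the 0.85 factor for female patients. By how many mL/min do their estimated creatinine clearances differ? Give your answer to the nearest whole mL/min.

17 mL/min

Patient A: CrCl = (140 − 24) × 90 / (72 × 1.94) × 0.85 = 10440.0 / 139.68 × 0.85 ≈ 63.5 mL/min
Patient B: CrCl = (140 − 68) × 103 / (72 × 1.87) × 0.85 = 7416.0 / 134.64 × 0.85 ≈ 46.8 mL/min
|63.5 − 46.8| = 16.7 mL/min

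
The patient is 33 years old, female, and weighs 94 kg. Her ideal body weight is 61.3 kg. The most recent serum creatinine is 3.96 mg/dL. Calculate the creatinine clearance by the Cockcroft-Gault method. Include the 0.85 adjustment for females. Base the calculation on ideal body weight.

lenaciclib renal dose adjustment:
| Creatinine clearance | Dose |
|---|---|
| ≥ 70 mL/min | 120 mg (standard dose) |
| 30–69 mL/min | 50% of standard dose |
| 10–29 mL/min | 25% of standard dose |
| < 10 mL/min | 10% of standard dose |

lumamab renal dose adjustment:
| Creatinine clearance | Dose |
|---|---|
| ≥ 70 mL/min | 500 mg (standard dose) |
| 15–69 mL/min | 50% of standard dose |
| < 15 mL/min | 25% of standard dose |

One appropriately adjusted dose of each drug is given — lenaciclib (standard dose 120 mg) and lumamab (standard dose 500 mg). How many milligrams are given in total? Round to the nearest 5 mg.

CrCl = (140 − 33) × 61.3 / (72 × 3.96) × 0.85 = 6559.1 / 285.12 × 0.85 ≈ 19.6 mL/min
CrCl ≈ 20 mL/min.
lenaciclib: 10–29 mL/min → 25% of 120 mg = 30 mg.
lumamab: 15–69 mL/min → 50% of 500 mg = 250 mg.
Total = 30 + 250 = 280 mg.

280 mg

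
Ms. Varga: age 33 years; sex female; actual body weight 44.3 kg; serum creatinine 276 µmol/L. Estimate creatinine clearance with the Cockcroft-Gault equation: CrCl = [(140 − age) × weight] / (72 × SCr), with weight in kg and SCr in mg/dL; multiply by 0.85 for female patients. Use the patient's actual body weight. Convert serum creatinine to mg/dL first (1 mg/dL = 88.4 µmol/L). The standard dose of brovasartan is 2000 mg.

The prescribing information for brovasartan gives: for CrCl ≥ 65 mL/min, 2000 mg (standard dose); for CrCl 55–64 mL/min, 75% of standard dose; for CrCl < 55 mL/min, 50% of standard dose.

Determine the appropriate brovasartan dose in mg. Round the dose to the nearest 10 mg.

1000 mg

SCr = 276 / 88.4 = 3.122 mg/dL
CrCl = (140 − 33) × 44.3 / (72 × 3.122) × 0.85 = 4740.1 / 224.78 × 0.85 ≈ 17.9 mL/min
CrCl ≈ 18 mL/min → bracket < 55 mL/min.
50% of 2000 mg = 1000 mg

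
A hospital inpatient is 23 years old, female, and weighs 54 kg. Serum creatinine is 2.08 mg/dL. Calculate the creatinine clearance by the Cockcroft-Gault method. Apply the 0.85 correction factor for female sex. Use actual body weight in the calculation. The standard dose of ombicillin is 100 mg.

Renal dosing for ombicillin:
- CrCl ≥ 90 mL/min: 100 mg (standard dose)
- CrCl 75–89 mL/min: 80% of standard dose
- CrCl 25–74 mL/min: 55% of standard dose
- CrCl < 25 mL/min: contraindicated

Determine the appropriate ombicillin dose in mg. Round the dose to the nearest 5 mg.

55 mg

CrCl = (140 − 23) × 54 / (72 × 2.08) × 0.85 = 6318.0 / 149.76 × 0.85 ≈ 35.9 mL/min
CrCl ≈ 36 mL/min → bracket 25–74 mL/min.
55% of 100 mg = 55 mg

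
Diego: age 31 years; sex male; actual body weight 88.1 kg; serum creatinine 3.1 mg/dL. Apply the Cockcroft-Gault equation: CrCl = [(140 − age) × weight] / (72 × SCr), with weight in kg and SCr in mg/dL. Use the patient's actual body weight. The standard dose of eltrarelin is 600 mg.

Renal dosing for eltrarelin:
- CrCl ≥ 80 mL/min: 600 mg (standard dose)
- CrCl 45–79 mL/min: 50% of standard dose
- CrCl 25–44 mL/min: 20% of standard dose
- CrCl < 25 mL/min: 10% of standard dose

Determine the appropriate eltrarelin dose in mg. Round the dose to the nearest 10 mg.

CrCl = (140 − 31) × 88.1 / (72 × 3.1) = 9602.9 / 223.20 ≈ 43.0 mL/min
CrCl ≈ 43 mL/min → bracket 25–44 mL/min.
20% of 600 mg = 120 mg

120 mg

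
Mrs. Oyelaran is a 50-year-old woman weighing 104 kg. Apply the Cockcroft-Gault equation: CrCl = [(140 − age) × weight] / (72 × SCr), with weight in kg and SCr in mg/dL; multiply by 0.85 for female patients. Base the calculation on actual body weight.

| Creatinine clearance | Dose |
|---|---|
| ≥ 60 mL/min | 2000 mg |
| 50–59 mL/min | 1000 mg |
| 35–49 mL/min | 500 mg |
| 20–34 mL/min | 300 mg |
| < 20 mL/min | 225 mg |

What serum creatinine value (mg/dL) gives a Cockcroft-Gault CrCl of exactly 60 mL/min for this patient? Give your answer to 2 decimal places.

Standard dose requires CrCl ≥ 60 mL/min.
Set (140 − 50) × 104 × 0.85 / (72 × SCr) = 60
SCr = (140 − 50) × 104 × 0.85 / (72 × 60) = 1.842 mg/dL

1.84 mg/dL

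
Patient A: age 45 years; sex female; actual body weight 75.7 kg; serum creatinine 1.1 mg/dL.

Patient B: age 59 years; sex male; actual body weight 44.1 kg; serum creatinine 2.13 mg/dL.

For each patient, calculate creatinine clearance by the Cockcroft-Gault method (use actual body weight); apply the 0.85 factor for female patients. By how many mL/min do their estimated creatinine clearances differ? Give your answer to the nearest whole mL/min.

Patient A: CrCl = (140 − 45) × 75.7 / (72 × 1.1) × 0.85 = 7191.5 / 79.20 × 0.85 ≈ 77.2 mL/min
Patient B: CrCl = (140 − 59) × 44.1 / (72 × 2.13) = 3572.1 / 153.36 ≈ 23.3 mL/min
|77.2 − 23.3| = 53.9 mL/min

54 mL/min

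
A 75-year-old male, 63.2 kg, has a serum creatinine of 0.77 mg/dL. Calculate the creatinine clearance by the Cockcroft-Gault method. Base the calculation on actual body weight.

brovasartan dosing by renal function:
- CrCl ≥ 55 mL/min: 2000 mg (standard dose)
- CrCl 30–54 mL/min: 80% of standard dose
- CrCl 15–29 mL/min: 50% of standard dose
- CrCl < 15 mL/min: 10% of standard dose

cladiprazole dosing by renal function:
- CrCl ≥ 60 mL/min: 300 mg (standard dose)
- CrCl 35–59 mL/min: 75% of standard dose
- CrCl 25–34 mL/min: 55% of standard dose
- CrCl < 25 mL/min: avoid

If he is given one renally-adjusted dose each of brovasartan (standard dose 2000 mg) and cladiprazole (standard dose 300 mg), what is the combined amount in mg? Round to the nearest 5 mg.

CrCl = (140 − 75) × 63.2 / (72 × 0.77) = 4108.0 / 55.44 ≈ 74.1 mL/min
CrCl ≈ 74 mL/min.
brovasartan: ≥ 55 mL/min → 100% of 2000 mg = 2000 mg.
cladiprazole: ≥ 60 mL/min → 100% of 300 mg = 300 mg.
Total = 2000 + 300 = 2300 mg.

2300 mg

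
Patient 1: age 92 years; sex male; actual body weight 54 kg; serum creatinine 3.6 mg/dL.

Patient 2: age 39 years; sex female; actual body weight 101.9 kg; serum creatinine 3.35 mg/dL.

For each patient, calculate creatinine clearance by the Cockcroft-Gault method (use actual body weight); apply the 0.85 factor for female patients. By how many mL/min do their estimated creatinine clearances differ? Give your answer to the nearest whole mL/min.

26 mL/min

Patient 1: CrCl = (140 − 92) × 54 / (72 × 3.6) = 2592.0 / 259.20 ≈ 10.0 mL/min
Patient 2: CrCl = (140 − 39) × 101.9 / (72 × 3.35) × 0.85 = 10291.9 / 241.20 × 0.85 ≈ 36.3 mL/min
|10.0 − 36.3| = 26.3 mL/min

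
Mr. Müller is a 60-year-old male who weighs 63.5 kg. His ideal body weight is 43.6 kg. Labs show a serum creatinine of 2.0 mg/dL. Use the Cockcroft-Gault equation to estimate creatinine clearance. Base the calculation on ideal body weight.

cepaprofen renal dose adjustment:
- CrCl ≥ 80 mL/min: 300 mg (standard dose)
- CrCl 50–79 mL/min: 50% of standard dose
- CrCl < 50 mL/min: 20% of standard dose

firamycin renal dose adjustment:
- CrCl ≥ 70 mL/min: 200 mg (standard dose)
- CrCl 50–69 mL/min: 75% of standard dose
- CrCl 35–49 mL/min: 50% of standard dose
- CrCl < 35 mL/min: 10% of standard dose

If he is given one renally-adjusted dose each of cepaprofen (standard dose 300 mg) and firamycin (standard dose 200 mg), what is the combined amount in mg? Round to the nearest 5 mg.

CrCl = (140 − 60) × 43.6 / (72 × 2) = 3488.0 / 144.00 ≈ 24.2 mL/min
CrCl ≈ 24 mL/min.
cepaprofen: < 50 mL/min → 20% of 300 mg = 60 mg.
firamycin: < 35 mL/min → 10% of 200 mg = 20 mg.
Total = 60 + 20 = 80 mg.

80 mg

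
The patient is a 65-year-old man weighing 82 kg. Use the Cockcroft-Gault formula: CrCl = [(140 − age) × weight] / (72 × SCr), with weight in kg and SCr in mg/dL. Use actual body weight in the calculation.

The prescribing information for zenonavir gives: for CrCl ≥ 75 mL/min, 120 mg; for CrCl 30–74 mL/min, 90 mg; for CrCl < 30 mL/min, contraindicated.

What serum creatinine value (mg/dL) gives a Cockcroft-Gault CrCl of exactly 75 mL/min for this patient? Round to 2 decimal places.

1.14 mg/dL

Standard dose requires CrCl ≥ 75 mL/min.
Set (140 − 65) × 82 / (72 × SCr) = 75
SCr = (140 − 65) × 82 / (72 × 75) = 1.139 mg/dL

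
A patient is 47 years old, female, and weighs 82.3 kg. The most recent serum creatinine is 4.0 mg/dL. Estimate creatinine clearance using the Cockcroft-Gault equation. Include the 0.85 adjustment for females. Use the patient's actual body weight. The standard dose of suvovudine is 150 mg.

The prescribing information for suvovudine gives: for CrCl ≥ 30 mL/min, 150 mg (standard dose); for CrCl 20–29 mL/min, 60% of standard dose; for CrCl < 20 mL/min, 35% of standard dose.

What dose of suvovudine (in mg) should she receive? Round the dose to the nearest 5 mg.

CrCl = (140 − 47) × 82.3 / (72 × 4) × 0.85 = 7653.9 / 288.00 × 0.85 ≈ 22.6 mL/min
CrCl ≈ 23 mL/min → bracket 20–29 mL/min.
60% of 150 mg = 90 mg

90 mg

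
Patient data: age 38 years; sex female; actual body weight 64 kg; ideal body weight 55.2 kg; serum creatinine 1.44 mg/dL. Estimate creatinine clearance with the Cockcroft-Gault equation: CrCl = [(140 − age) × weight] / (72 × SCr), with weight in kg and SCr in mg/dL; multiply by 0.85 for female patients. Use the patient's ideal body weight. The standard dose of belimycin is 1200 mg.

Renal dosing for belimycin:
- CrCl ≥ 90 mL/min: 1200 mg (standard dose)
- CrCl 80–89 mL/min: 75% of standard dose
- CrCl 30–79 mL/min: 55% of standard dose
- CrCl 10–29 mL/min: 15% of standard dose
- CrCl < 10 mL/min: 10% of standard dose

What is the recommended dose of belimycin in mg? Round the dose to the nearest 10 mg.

CrCl = (140 − 38) × 55.2 / (72 × 1.44) × 0.85 = 5630.4 / 103.68 × 0.85 ≈ 46.2 mL/min
CrCl ≈ 46 mL/min → bracket 30–79 mL/min.
55% of 1200 mg = 660 mg

660 mg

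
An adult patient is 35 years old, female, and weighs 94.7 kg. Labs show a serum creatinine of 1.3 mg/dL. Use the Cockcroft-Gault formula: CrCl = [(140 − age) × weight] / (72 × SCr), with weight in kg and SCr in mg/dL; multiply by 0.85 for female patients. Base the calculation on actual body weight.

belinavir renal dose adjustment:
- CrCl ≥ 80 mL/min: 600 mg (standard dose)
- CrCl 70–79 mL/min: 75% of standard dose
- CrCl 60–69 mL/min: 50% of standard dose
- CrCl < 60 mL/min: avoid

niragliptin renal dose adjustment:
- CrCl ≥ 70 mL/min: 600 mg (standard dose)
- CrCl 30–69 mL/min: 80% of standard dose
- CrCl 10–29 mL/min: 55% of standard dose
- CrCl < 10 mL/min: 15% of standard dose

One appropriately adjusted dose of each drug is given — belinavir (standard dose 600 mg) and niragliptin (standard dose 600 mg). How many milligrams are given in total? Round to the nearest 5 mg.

CrCl = (140 − 35) × 94.7 / (72 × 1.3) × 0.85 = 9943.5 / 93.60 × 0.85 ≈ 90.3 mL/min
CrCl ≈ 90 mL/min.
belinavir: ≥ 80 mL/min → 100% of 600 mg = 600 mg.
niragliptin: ≥ 70 mL/min → 100% of 600 mg = 600 mg.
Total = 600 + 600 = 1200 mg.

1200 mg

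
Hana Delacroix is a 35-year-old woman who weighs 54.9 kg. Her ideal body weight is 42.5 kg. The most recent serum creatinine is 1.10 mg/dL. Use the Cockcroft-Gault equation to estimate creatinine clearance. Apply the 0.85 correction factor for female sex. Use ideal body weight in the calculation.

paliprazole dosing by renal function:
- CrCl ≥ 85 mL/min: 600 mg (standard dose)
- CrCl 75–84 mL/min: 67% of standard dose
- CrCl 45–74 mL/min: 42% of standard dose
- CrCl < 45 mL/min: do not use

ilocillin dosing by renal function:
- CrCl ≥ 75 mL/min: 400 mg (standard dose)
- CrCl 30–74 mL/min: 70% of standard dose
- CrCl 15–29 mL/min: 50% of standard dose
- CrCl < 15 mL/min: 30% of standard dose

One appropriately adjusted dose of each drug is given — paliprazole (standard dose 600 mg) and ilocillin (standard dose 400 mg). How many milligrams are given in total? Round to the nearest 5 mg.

CrCl = (140 − 35) × 42.5 / (72 × 1.1) × 0.85 = 4462.5 / 79.20 × 0.85 ≈ 47.9 mL/min
CrCl ≈ 48 mL/min.
paliprazole: 45–74 mL/min → 42% of 600 mg = 252 mg.
ilocillin: 30–74 mL/min → 70% of 400 mg = 280 mg.
Total = 252 + 280 = 532 mg.

530 mg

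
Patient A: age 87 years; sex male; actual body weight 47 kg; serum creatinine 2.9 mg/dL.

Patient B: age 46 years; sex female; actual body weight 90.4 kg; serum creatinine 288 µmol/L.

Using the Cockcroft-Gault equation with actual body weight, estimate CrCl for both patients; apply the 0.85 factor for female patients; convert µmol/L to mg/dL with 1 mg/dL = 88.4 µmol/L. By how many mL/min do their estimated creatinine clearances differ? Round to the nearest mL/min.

19 mL/min

Patient A: CrCl = (140 − 87) × 47 / (72 × 2.9) = 2491.0 / 208.80 ≈ 11.9 mL/min
Patient B: SCr = 288 / 88.4 = 3.258 mg/dL
Patient B: CrCl = (140 − 46) × 90.4 / (72 × 3.258) × 0.85 = 8497.6 / 234.58 × 0.85 ≈ 30.8 mL/min
|11.9 − 30.8| = 18.9 mL/min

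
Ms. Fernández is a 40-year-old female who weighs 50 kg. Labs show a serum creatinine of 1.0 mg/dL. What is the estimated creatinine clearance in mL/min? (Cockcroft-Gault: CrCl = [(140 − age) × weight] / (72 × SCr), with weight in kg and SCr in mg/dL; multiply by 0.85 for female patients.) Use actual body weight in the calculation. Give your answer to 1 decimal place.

CrCl = (140 − 40) × 50 / (72 × 1) × 0.85 = 5000.0 / 72.00 × 0.85 ≈ 59.0 mL/min

59.0 mL/min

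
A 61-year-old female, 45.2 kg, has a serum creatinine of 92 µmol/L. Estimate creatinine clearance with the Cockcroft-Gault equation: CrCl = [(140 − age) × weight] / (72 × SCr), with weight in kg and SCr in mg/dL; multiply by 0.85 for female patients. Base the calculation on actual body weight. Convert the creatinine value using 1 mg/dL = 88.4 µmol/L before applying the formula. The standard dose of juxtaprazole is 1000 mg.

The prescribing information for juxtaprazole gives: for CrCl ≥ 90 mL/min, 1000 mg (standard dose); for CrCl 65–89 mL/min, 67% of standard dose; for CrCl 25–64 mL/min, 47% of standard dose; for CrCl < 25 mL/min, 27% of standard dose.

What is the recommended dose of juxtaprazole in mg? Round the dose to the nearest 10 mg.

SCr = 92 / 88.4 = 1.041 mg/dL
CrCl = (140 − 61) × 45.2 / (72 × 1.041) × 0.85 = 3570.8 / 74.95 × 0.85 ≈ 40.5 mL/min
CrCl ≈ 41 mL/min → bracket 25–64 mL/min.
47% of 1000 mg = 470 mg

470 mg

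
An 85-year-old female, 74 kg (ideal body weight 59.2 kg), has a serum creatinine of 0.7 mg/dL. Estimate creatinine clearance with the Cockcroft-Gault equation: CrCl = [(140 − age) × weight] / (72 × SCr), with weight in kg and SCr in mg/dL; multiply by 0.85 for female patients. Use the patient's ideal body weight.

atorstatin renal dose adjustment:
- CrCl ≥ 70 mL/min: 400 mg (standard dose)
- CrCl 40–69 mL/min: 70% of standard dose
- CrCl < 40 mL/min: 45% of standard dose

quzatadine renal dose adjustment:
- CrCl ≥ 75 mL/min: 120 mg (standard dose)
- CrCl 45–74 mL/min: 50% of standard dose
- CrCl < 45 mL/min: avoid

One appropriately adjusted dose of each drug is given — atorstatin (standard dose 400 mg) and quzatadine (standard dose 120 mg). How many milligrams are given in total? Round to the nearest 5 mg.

340 mg

CrCl = (140 − 85) × 59.2 / (72 × 0.7) × 0.85 = 3256.0 / 50.40 × 0.85 ≈ 54.9 mL/min
CrCl ≈ 55 mL/min.
atorstatin: 40–69 mL/min → 70% of 400 mg = 280 mg.
quzatadine: 45–74 mL/min → 50% of 120 mg = 60 mg.
Total = 280 + 60 = 340 mg.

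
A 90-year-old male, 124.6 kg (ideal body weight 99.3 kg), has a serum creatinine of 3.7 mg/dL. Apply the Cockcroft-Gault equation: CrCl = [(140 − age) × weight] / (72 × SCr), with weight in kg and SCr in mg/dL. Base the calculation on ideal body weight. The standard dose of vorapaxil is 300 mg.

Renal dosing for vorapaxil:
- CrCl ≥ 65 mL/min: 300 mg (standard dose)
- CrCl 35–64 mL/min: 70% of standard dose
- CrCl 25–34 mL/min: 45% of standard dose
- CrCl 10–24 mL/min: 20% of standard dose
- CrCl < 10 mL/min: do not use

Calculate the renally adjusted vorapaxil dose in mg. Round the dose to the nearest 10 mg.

60 mg

CrCl = (140 − 90) × 99.3 / (72 × 3.7) = 4965.0 / 266.40 ≈ 18.6 mL/min
CrCl ≈ 19 mL/min → bracket 10–24 mL/min.
20% of 300 mg = 60 mg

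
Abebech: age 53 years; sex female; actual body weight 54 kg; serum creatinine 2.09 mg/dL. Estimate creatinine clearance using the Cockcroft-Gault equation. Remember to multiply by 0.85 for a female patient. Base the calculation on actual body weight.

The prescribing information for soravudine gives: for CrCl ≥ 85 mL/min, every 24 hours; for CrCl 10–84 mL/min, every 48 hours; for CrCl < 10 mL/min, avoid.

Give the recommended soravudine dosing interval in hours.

every 48 hours

CrCl = (140 − 53) × 54 / (72 × 2.09) × 0.85 = 4698.0 / 150.48 × 0.85 ≈ 26.5 mL/min
CrCl ≈ 27 mL/min → bracket 10–84 mL/min → every 48 hours.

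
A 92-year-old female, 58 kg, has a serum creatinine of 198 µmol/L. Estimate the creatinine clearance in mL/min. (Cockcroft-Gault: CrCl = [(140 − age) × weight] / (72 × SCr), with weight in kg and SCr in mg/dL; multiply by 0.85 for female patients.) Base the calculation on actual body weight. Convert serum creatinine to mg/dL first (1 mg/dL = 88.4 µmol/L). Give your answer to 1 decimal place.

14.7 mL/min

SCr = 198 / 88.4 = 2.24 mg/dL
CrCl = (140 − 92) × 58 / (72 × 2.24) × 0.85 = 2784.0 / 161.28 × 0.85 ≈ 14.7 mL/min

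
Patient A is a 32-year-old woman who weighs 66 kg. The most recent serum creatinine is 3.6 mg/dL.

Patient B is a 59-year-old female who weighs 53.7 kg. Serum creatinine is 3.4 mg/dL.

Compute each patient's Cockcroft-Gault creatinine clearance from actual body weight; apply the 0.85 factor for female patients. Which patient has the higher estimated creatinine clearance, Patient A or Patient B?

Patient A: CrCl = (140 − 32) × 66 / (72 × 3.6) × 0.85 = 7128.0 / 259.20 × 0.85 ≈ 23.4 mL/min
Patient B: CrCl = (140 − 59) × 53.7 / (72 × 3.4) × 0.85 = 4349.7 / 244.80 × 0.85 ≈ 15.1 mL/min
23.4 vs 15.1 mL/min → Patient A is higher.

Patient A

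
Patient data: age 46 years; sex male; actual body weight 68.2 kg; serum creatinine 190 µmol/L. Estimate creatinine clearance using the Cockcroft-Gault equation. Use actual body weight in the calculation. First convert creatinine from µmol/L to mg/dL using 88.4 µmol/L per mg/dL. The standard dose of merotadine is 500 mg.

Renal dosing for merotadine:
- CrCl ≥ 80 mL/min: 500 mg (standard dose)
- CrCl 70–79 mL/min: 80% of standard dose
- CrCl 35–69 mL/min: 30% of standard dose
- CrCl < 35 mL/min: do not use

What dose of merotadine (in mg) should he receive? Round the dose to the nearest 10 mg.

SCr = 190 / 88.4 = 2.149 mg/dL
CrCl = (140 − 46) × 68.2 / (72 × 2.149) = 6410.8 / 154.73 ≈ 41.4 mL/min
CrCl ≈ 41 mL/min → bracket 35–69 mL/min.
30% of 500 mg = 150 mg

150 mg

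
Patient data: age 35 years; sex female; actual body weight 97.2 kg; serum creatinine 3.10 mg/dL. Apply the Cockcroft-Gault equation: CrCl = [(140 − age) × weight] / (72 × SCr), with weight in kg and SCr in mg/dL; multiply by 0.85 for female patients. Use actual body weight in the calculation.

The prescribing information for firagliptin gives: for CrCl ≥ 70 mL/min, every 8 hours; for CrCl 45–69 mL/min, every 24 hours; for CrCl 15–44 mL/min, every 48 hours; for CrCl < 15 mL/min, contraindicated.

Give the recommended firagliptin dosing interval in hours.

every 48 hours

CrCl = (140 − 35) × 97.2 / (72 × 3.1) × 0.85 = 10206.0 / 223.20 × 0.85 ≈ 38.9 mL/min
CrCl ≈ 39 mL/min → bracket 15–44 mL/min → every 48 hours.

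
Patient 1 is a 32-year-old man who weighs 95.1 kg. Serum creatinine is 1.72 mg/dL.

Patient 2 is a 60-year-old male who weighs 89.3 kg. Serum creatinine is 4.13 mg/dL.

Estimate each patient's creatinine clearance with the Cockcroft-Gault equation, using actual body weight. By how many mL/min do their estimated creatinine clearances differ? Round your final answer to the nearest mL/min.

59 mL/min

Patient 1: CrCl = (140 − 32) × 95.1 / (72 × 1.72) = 10270.8 / 123.84 ≈ 82.9 mL/min
Patient 2: CrCl = (140 − 60) × 89.3 / (72 × 4.13) = 7144.0 / 297.36 ≈ 24.0 mL/min
|82.9 − 24.0| = 58.9 mL/min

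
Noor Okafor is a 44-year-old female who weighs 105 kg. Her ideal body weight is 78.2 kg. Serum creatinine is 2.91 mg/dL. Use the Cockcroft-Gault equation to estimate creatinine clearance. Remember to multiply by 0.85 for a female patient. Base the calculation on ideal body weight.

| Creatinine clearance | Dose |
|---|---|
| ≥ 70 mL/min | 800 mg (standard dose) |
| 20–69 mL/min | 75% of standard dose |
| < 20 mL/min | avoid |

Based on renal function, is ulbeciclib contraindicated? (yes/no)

no

CrCl = (140 − 44) × 78.2 / (72 × 2.91) × 0.85 = 7507.2 / 209.52 × 0.85 ≈ 30.5 mL/min
CrCl ≈ 30 mL/min, which is ≥ 20 mL/min.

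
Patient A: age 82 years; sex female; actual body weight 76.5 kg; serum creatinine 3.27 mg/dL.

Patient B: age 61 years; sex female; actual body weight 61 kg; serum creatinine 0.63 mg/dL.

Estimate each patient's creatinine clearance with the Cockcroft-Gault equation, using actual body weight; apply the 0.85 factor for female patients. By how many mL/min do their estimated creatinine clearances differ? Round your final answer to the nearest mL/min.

74 mL/min

Patient A: CrCl = (140 − 82) × 76.5 / (72 × 3.27) × 0.85 = 4437.0 / 235.44 × 0.85 ≈ 16.0 mL/min
Patient B: CrCl = (140 − 61) × 61 / (72 × 0.63) × 0.85 = 4819.0 / 45.36 × 0.85 ≈ 90.3 mL/min
|16.0 − 90.3| = 74.3 mL/min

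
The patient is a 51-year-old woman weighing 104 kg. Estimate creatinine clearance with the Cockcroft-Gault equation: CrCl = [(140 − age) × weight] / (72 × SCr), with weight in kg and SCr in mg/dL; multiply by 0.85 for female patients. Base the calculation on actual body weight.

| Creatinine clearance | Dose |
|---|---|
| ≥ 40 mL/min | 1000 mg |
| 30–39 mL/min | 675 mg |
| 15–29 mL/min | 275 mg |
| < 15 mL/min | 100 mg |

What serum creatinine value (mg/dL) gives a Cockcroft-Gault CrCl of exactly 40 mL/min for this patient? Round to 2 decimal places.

Standard dose requires CrCl ≥ 40 mL/min.
Set (140 − 51) × 104 × 0.85 / (72 × SCr) = 40
SCr = (140 − 51) × 104 × 0.85 / (72 × 40) = 2.732 mg/dL

2.73 mg/dL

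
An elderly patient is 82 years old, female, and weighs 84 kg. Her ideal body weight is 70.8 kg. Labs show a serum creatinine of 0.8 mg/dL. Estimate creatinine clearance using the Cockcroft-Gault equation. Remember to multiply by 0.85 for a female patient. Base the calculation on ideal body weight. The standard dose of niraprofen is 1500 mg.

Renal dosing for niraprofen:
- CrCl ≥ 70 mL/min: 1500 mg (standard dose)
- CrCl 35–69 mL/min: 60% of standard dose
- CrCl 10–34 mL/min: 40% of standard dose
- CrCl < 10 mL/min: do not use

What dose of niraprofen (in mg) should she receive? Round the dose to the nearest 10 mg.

CrCl = (140 − 82) × 70.8 / (72 × 0.8) × 0.85 = 4106.4 / 57.60 × 0.85 ≈ 60.6 mL/min
CrCl ≈ 61 mL/min → bracket 35–69 mL/min.
60% of 1500 mg = 900 mg

900 mg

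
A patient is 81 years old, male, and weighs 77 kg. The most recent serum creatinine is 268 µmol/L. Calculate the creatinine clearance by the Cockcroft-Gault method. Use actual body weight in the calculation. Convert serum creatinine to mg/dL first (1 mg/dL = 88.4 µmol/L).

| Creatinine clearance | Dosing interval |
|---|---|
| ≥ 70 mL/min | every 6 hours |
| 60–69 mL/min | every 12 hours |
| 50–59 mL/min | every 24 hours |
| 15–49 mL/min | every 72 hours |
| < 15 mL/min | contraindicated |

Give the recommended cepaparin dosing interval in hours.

every 72 hours

SCr = 268 / 88.4 = 3.032 mg/dL
CrCl = (140 − 81) × 77 / (72 × 3.032) = 4543.0 / 218.30 ≈ 20.8 mL/min
CrCl ≈ 21 mL/min → bracket 15–49 mL/min → every 72 hours.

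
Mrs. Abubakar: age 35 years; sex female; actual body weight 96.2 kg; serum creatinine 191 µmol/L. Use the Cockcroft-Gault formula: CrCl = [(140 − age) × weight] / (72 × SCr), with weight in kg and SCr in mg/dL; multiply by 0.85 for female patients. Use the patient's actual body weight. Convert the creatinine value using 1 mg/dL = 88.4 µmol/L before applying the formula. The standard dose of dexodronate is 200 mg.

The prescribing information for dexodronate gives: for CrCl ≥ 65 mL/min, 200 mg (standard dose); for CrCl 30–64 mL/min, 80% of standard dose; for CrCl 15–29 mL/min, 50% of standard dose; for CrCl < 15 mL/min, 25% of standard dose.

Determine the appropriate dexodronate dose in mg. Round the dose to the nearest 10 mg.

160 mg

SCr = 191 / 88.4 = 2.161 mg/dL
CrCl = (140 − 35) × 96.2 / (72 × 2.161) × 0.85 = 10101.0 / 155.59 × 0.85 ≈ 55.2 mL/min
CrCl ≈ 55 mL/min → bracket 30–64 mL/min.
80% of 200 mg = 160 mg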